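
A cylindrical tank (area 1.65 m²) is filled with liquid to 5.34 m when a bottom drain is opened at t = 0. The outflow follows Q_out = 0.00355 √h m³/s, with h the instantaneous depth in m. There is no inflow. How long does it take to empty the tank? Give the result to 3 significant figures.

2150 s

A dh/dt = −Q_out = −0.00355 √h.
Separate and integrate: 2(√h − √h₀) = −(0.00355/A) t.
Tank is empty when √h = 0: t_empty = 2A√h₀/0.00355.
t_empty = 2·1.65·√5.34/0.00355 = 3.3000·2.3108/0.00355 = 2148.1 s.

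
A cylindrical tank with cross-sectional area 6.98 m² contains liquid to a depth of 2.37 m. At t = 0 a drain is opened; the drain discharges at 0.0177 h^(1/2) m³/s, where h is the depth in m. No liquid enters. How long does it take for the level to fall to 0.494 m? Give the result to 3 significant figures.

660 s

Unsteady balance on liquid volume: A dh/dt = −0.0177 √h.
This is separable: 2 d(√h)/dt = −0.0177/A, so √h = √h₀ − (0.0177/(2A)) t.
t = 2A(√h₀ − √h)/0.0177 = 2·6.98·(√2.37 − √0.494)/0.0177
  = 13.960 × (1.5395 − 0.70285) / 0.0177 = 659.85 s.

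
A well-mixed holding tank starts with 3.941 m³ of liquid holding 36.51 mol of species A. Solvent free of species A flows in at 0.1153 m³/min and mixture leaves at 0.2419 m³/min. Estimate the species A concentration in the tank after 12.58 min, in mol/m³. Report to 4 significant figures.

5.781 mol/m³

Total volume: dV/dt = Q_in − Q_out = -0.126600 m³/min, so V(t) = 3.941 − 0.126600 t and V(12.58) = 2.34837 m³.
No species A enters, so dm/dt = −Q_out · (m/V).
Separate: dm/m = −Q_out dt/V(t) ⇒ ln(m/m₀) = −(Q_out/(Q_in−Q_out)) ln(V/V₀).
m = m₀ (V₀/V)^(Q_out/(Q_in−Q_out)) = 36.51 × (3.941/2.34837)^(-1.91074) = 13.5769 mol.
C = m/V = 13.5769/2.34837 = 5.78142 mol/m³.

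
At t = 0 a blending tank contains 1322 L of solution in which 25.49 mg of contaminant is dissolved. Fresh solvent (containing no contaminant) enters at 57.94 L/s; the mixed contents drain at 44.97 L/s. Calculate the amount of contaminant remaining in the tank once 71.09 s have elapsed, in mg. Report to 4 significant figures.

Let m(t) be the amount of contaminant. Volume: V(t) = V₀ + (Q_in − Q_out) t = 1322 + 12.9700 t; V(71.09) = 2244.04 L.
No contaminant enters, so dm/dt = −Q_out · (m/V).
Separate: dm/m = −Q_out dt/V(t) ⇒ ln(m/m₀) = −(Q_out/(Q_in−Q_out)) ln(V/V₀).
m = m₀ (V₀/V)^(Q_out/(Q_in−Q_out)) = 25.49 × (1322/2244.04)^(3.46723) = 4.07010 mg.

4.070 mg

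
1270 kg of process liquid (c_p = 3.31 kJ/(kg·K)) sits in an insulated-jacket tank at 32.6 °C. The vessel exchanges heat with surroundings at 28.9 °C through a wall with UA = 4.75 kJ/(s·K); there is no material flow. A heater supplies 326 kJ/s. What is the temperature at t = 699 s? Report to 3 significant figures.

First-law balance (no shaft work): M c_p dT/dt = −UA(T − T_amb) + Q̇.
dT/dt = (T_ss − T)/τ with T_ss = T_amb + Q̇/UA = 28.9 + 326/4.75 = 97.532 °C, τ = M c_p/UA = 1270·3.31/4.75 = 884.99 s.
This is linear first-order; T(t) = T_ss + (T₀ − T_ss) e^(−t/τ).
T(699) = 97.532 + (-64.932)·0.45392 = 68.058 °C.

68.1 °C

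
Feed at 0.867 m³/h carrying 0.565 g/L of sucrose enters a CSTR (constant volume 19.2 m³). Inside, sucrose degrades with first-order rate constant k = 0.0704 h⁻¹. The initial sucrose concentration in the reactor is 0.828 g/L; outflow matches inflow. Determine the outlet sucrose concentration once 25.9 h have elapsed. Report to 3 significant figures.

0.251 g/L

Accumulation = in − out − consumed: V dC/dt = Q C_in − Q C − k V C.
dC/dt = (Q/V) C_in − (Q/V + k) C; effective rate a = Q/V + k = 0.045156 + 0.0704 = 0.11556 h⁻¹.
C_ss = Q C_in/(Q + kV) = 0.22079 g/L; C(t) = C_ss + (C₀ − C_ss) e^(−a t).
C(25.9) = 0.22079 + (0.60721)·e^(−0.11556·25.9) = 0.22079 + (0.60721)·0.050141 = 0.25123 g/L.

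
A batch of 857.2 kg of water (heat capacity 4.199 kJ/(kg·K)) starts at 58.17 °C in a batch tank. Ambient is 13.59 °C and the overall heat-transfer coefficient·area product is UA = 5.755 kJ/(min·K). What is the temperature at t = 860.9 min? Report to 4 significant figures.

24.84 °C

Lumped-capacitance energy balance: M c_p dT/dt = UA(T_amb − T).
dT/dt = (T_ss − T)/τ with T_ss = T_amb = 13.5900 °C, τ = M c_p/UA = 857.2·4.199/5.755 = 625.436 min.
Solution: T(t) = T_ss + (T₀ − T_ss) e^(−t/τ).
T(860.9) = 13.5900 + (44.5800)·0.252466 = 24.8449 °C.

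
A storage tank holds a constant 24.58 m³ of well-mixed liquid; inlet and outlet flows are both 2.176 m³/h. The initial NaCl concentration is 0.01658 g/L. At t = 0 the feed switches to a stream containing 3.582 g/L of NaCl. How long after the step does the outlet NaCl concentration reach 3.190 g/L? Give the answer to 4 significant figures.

Mass balance on the solute (V constant): V dC/dt = Q(C_in − C), so τ = V/Q = 11.2960 h.
C(t) = C_in + (C₀ − C_in) e^(−t/τ). Set C = 3.190 and solve for t:
e^(−t/τ) = (C − C_in)/(C₀ − C_in) = (3.190 − 3.582)/(0.01658 − 3.582) = 0.109945
t = −τ ln(…) = 11.2960 × 2.20778 = 24.9389 h.

24.94 h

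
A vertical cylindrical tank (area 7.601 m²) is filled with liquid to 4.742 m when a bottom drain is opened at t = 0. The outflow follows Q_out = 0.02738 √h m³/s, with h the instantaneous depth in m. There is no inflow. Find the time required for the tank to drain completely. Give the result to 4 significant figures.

A dh/dt = −Q_out = −0.02738 √h.
Separate and integrate: 2(√h − √h₀) = −(0.02738/A) t.
Set h = 0: 2√h₀ = (0.02738/A) t_empty ⇒ t_empty = 2A√h₀/0.02738.
t_empty = 2·7.601·√4.742/0.02738 = 15.2020·2.17761/0.02738 = 1209.06 s.

1209 s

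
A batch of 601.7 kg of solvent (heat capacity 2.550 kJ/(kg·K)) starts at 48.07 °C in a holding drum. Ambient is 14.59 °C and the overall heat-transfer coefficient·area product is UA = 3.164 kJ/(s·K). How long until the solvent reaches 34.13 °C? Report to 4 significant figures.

261.1 s

M c_p dT/dt = −UA(T − T_amb).
τ = M c_p/UA = 484.935 s; T_ss = T_amb = 14.5900 °C.
T(t) = T_ss + (T₀ − T_ss)e^(−t/τ); set T = 34.13:
t = −τ ln[(T − T_ss)/(T₀ − T_ss)] = −484.935 · ln(0.583632) = 261.130 s.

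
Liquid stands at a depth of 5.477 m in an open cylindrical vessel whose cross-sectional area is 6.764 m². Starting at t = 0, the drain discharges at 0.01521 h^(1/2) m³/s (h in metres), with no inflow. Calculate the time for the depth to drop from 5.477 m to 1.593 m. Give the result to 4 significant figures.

958.9 s

With no inflow, A dh/dt = −0.01521 √h.
∫ h^(−1/2) dh = −(0.01521/A) ∫ dt, giving 2√h = 2√h₀ − (0.01521/A) t.
t = 2A(√h₀ − √h)/0.01521 = 2·6.764·(√5.477 − √1.593)/0.01521
  = 13.5280 × (2.34030 − 1.26214) / 0.01521 = 958.930 s.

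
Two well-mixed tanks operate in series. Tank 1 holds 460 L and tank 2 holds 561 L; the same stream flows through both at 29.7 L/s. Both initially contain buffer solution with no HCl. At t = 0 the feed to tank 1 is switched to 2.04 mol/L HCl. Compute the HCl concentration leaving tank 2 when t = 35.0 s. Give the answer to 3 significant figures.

Each tank obeys Vᵢ dCᵢ/dt = Q(Cᵢ₋₁ − Cᵢ), so τᵢ = Vᵢ/Q.
τ₁ = 460/29.7 = 15.488 s; τ₂ = 561/29.7 = 18.889 s.
Tank 1: C₁ = C_in(1 − e^(−t/τ₁)). Tank 2 (τ₁ ≠ τ₂): C₂ = C_in[1 − (τ₁ e^(−t/τ₁) − τ₂ e^(−t/τ₂))/(τ₁ − τ₂)].
At t = 35.0: e^(−t/τ₁) = 0.10437, e^(−t/τ₂) = 0.15678.
C₂ = 2.04·[1 − (15.488·0.10437 − 18.889·0.15678)/(-3.4007)] = 2.04·0.60456 = 1.2333 mol/L.

1.23 mol/L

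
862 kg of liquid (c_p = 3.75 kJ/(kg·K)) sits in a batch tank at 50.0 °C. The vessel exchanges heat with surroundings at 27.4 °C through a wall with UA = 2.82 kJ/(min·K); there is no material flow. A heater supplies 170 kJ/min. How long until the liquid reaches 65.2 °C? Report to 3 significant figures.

Lumped-capacitance energy balance: M c_p dT/dt = UA(T_amb − T) + Q̇.
τ = M c_p/UA = 1146.3 min; T_ss = T_amb + Q̇/UA = 27.4 + 170/2.82 = 87.684 °C.
T(t) = T_ss + (T₀ − T_ss)e^(−t/τ); set T = 65.2:
t = −τ ln[(T − T_ss)/(T₀ − T_ss)] = −1146.3 · ln(0.59664) = 591.98 min.

592 min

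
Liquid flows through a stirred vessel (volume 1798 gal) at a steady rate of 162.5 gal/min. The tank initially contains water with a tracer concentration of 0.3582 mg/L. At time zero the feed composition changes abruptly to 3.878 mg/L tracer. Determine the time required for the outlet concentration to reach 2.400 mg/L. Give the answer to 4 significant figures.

Species balance: V dC/dt = Q(C_in − C) ⇒ τ = V/Q = 11.0646 min.
C(t) = C_in + (C₀ − C_in) e^(−t/τ). Set C = 2.400 and solve for t:
e^(−t/τ) = (C − C_in)/(C₀ − C_in) = (2.400 − 3.878)/(0.3582 − 3.878) = 0.419910
t = −τ ln(…) = 11.0646 × 0.867714 = 9.60093 min.

9.601 min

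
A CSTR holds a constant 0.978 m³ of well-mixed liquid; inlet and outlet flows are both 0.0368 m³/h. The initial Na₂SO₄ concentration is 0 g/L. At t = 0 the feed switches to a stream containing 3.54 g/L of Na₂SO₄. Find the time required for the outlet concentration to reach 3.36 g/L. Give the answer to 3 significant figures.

79.2 h

Species balance: V dC/dt = Q(C_in − C) ⇒ τ = V/Q = 26.576 h.
C(t) = C_in + (C₀ − C_in) e^(−t/τ). Set C = 3.36 and solve for t:
e^(−t/τ) = (C − C_in)/(C₀ − C_in) = (3.36 − 3.54)/(0 − 3.54) = 0.050847
t = −τ ln(…) = 26.576 × 2.9789 = 79.168 h.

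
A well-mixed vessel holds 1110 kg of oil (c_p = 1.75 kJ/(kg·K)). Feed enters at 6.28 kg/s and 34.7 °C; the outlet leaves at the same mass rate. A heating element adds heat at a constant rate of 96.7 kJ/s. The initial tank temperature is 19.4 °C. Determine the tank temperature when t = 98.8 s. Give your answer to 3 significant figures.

29.7 °C

First-law balance (no shaft work): M c_p dT/dt = ṁ c_p (T_in − T) + 96.7.
Rearrange: dT/dt = (T_ss − T)/τ with τ = M/ṁ = 176.75 s and T_ss = T_in + Q̇/(ṁ c_p) = 43.499 °C.
This is linear first-order; T(t) = T_ss + (T₀ − T_ss) e^(−t/τ).
T(98.8) = 43.499 + (-24.099)·e^(−98.8/176.75) = 43.499 + (-24.099)·0.57179 = 29.719 °C.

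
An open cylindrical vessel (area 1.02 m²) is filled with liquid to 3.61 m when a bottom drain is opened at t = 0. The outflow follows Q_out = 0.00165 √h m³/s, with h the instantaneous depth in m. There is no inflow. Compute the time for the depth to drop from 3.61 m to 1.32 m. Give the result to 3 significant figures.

929 s

A dh/dt = −Q_out = −0.00165 √h.
∫ h^(−1/2) dh = −(0.00165/A) ∫ dt, giving 2√h = 2√h₀ − (0.00165/A) t.
t = 2A(√h₀ − √h)/0.00165 = 2·1.02·(√3.61 − √1.32)/0.00165
  = 2.0400 × (1.9000 − 1.1489) / 0.00165 = 928.62 s.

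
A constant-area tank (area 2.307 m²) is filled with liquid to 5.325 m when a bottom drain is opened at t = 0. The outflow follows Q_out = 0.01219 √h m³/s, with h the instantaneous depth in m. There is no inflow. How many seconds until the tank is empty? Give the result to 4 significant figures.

A dh/dt = −Q_out = −0.01219 √h.
Separate and integrate: 2(√h − √h₀) = −(0.01219/A) t.
Tank is empty when √h = 0: t_empty = 2A√h₀/0.01219.
t_empty = 2·2.307·√5.325/0.01219 = 4.61400·2.30760/0.01219 = 873.441 s.

873.4 s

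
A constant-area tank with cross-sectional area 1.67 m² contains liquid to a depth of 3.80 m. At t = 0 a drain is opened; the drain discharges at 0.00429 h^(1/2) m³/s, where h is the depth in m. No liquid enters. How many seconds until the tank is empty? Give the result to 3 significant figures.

1520 s

With no inflow, A dh/dt = −0.00429 √h.
Separate and integrate: 2(√h − √h₀) = −(0.00429/A) t.
Tank is empty when √h = 0: t_empty = 2A√h₀/0.00429.
t_empty = 2·1.67·√3.80/0.00429 = 3.3400·1.9494/0.00429 = 1517.7 s.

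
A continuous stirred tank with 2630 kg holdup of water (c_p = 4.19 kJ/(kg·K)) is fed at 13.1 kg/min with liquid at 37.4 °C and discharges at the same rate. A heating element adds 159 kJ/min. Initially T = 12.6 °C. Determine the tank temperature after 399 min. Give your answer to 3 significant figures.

M c_p dT/dt = ṁ c_p (T_in − T) + Q̇.
τ = M/ṁ = 200.76 min; T_ss = T_in + Q̇/(ṁ c_p) = 37.4 + 159/(13.1·4.19) = 40.297 °C.
T approaches T_ss exponentially: T(t) = T_ss + (T₀ − T_ss) e^(−t/τ).
T(399) = 40.297 + (-27.697)·e^(−399/200.76) = 40.297 + (-27.697)·0.13705 = 36.501 °C.

36.5 °C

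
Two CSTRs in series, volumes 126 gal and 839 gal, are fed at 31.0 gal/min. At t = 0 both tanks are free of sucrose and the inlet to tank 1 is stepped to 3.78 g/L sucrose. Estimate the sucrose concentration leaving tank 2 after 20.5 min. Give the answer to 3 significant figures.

Time constants: τᵢ = Vᵢ/Q for each well-mixed tank.
τ₁ = 126/31.0 = 4.0645 min; τ₂ = 839/31.0 = 27.065 min.
Solving the cascade with C₁(0)=C₂(0)=0 gives C₂(t) = C_in[1 − (τ₁ e^(−t/τ₁) − τ₂ e^(−t/τ₂))/(τ₁ − τ₂)].
At t = 20.5: e^(−t/τ₁) = 0.0064502, e^(−t/τ₂) = 0.46886.
C₂ = 3.78·[1 − (4.0645·0.0064502 − 27.065·0.46886)/(-23.000)] = 3.78·0.44942 = 1.6988 g/L.

1.70 g/L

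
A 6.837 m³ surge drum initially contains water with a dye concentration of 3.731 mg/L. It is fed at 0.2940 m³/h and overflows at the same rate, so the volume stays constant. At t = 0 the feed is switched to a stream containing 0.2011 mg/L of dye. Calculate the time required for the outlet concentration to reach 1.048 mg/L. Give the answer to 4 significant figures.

33.20 h

Species balance: V dC/dt = Q(C_in − C) ⇒ τ = V/Q = 23.2551 h.
C(t) = C_in + (C₀ − C_in) e^(−t/τ). Set C = 1.048 and solve for t:
e^(−t/τ) = (C − C_in)/(C₀ − C_in) = (1.048 − 0.2011)/(3.731 − 0.2011) = 0.239922
t = −τ ln(…) = 23.2551 × 1.42744 = 33.1953 h.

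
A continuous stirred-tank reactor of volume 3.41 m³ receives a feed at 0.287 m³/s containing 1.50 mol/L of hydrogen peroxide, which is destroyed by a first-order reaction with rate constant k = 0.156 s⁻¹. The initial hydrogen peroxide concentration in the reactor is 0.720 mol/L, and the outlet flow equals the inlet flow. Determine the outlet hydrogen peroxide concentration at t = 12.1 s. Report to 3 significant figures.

0.536 mol/L

Accumulation = in − out − consumed: V dC/dt = Q C_in − Q C − k V C.
This is linear with rate a = Q/V + k = 0.24016 s⁻¹.
C_ss = Q C_in/(Q + kV) = 0.52567 mol/L; C(t) = C_ss + (C₀ − C_ss) e^(−a t).
C(12.1) = 0.52567 + (0.19433)·e^(−0.24016·12.1) = 0.52567 + (0.19433)·0.054695 = 0.53630 mol/L.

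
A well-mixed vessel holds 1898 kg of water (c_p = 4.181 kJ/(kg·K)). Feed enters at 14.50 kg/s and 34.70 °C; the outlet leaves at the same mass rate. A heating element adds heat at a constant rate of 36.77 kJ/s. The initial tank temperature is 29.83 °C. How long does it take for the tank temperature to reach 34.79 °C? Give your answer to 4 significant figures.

309.1 s

M c_p dT/dt = ṁ c_p (T_in − T) + Q̇.
τ = M/ṁ = 130.897 s; T_ss = T_in + Q̇/(ṁ c_p) = 35.3065 °C.
T(t) = T_ss + (T₀ − T_ss) e^(−t/τ). Set T = 34.79:
e^(−t/τ) = (34.79 − 35.3065)/(29.83 − 35.3065) = 0.0943154
t = −130.897 · ln(0.0943154) = 309.061 s.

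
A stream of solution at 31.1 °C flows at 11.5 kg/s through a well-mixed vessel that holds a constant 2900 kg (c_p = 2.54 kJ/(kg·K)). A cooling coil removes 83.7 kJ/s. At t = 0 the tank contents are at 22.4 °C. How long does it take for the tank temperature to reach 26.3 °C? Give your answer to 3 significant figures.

278 s

Energy balance: M c_p dT/dt = ṁ c_p (T_in − T) − 83.7.
τ = M/ṁ = 252.17 s; T_ss = T_in − Q̇/(ṁ c_p) = 28.235 °C.
T(t) = T_ss + (T₀ − T_ss) e^(−t/τ). Set T = 26.3:
e^(−t/τ) = (26.3 − 28.235)/(22.4 − 28.235) = 0.33157
t = −252.17 · ln(0.33157) = 278.38 s.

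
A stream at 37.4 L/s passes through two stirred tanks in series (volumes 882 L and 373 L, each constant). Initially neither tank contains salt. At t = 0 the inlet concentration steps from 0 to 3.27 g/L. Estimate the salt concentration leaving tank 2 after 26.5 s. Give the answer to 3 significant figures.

Species balance on tank i: dCᵢ/dt = (Cᵢ₋₁ − Cᵢ)/τᵢ with τᵢ = Vᵢ/Q.
τ₁ = 882/37.4 = 23.583 s; τ₂ = 373/37.4 = 9.9733 s.
Tank 1: C₁ = C_in(1 − e^(−t/τ₁)). Tank 2 (τ₁ ≠ τ₂): C₂ = C_in[1 − (τ₁ e^(−t/τ₁) − τ₂ e^(−t/τ₂))/(τ₁ − τ₂)].
At t = 26.5: e^(−t/τ₁) = 0.32508, e^(−t/τ₂) = 0.070151.
C₂ = 3.27·[1 − (23.583·0.32508 − 9.9733·0.070151)/(13.610)] = 3.27·0.48811 = 1.5961 g/L.

1.60 g/L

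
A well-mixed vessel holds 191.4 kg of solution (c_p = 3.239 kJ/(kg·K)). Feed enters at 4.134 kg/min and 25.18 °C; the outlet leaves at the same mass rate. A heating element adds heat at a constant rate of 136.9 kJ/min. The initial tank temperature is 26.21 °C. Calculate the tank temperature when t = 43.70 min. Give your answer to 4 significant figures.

31.83 °C

M c_p dT/dt = ṁ c_p (T_in − T) + Q̇.
τ = M/ṁ = 46.2990 min; T_ss = T_in + Q̇/(ṁ c_p) = 25.18 + 136.9/(4.134·3.239) = 35.4040 °C.
This is linear first-order; T(t) = T_ss + (T₀ − T_ss) e^(−t/τ).
T(43.70) = 35.4040 + (-9.19403)·e^(−43.70/46.2990) = 35.4040 + (-9.19403)·0.389121 = 31.8264 °C.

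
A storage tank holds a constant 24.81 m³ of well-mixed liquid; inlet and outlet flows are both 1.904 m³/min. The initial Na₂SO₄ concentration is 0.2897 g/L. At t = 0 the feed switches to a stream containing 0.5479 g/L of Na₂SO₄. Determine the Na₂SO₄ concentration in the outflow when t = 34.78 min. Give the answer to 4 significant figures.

0.5300 g/L

Accumulation = in − out for the solute gives V dC/dt = Q(C_in − C).
Rewrite as dC/dt + C/τ = C_in/τ, τ = V/Q = 13.0305 min.
C approaches C_in exponentially: C(t) = C_in + (C₀ − C_in) e^(−t/τ).
C(34.78) = 0.5479 + (0.2897 − 0.5479)·e^(−34.78/13.0305) = 0.5479 + (-0.258200)·0.0693125 = 0.530004 g/L.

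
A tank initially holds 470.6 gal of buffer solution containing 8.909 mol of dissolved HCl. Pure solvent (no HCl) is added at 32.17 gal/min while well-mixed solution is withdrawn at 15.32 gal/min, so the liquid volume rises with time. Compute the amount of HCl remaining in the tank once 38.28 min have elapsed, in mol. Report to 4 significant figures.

Total volume: dV/dt = Q_in − Q_out = 16.8500 gal/min, so V(t) = 470.6 + 16.8500 t and V(38.28) = 1115.62 gal.
Species balance (pure solvent in): dm/dt = −Q_out · m/V(t).
dm/m = −Q_out dt/(V₀ + 16.8500 t); integrating gives ln(m/m₀) = −(Q_out/(Q_in−Q_out)) ln(V/V₀).
m = m₀ (V₀/V)^(Q_out/(Q_in−Q_out)) = 8.909 × (470.6/1115.62)^(0.909199) = 4.06447 mol.

4.064 mol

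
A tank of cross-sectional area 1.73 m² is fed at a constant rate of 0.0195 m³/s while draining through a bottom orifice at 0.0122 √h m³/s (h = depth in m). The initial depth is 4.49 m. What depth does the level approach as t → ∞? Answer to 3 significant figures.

2.55 m

A dh/dt = Q_in − 0.0122 √h. Steady state requires inflow = outflow:
Q_in = 0.0122 √h_ss ⇒ √h_ss = 0.0195/0.0122 = 1.5984.
h_ss = 1.5984² = 2.5548 m. (Since h₀ = 4.49 m > h_ss, the level will fall toward this value.)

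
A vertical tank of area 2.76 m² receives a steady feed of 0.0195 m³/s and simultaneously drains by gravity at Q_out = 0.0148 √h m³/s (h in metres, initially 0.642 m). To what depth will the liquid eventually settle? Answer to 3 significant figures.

A dh/dt = Q_in − 0.0148 √h. Steady state requires inflow = outflow:
Q_in = 0.0148 √h_ss ⇒ √h_ss = 0.0195/0.0148 = 1.3176.
h_ss = 1.3176² = 1.7360 m. (Since h₀ = 0.642 m < h_ss, the level will rise toward this value.)

1.74 m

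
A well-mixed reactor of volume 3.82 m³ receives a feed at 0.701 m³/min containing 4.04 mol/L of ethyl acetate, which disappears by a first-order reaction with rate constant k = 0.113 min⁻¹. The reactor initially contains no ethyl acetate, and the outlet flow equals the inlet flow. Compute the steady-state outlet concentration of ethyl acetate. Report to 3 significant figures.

V dC/dt = Q(C_in − C) − k V C.
Steady state (dC/dt = 0): C_ss = Q C_in/(Q + kV) = C_in/(1 + kV/Q).
C_ss = 0.701·4.04/(0.701 + 0.113·3.82) = 2.8320/1.1327 = 2.5003 mol/L.

2.50 mol/L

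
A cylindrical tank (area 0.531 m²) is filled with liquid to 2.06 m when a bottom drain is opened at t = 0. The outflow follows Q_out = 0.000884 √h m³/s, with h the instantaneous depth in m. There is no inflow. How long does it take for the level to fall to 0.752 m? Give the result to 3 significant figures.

With no inflow, A dh/dt = −0.000884 √h.
This is separable: 2 d(√h)/dt = −0.000884/A, so √h = √h₀ − (0.000884/(2A)) t.
t = 2A(√h₀ − √h)/0.000884 = 2·0.531·(√2.06 − √0.752)/0.000884
  = 1.0620 × (1.4353 − 0.86718) / 0.000884 = 682.48 s.

682 s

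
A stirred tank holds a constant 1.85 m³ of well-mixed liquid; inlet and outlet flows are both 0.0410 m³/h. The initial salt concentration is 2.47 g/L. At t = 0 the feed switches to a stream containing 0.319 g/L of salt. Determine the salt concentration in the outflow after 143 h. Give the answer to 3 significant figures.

0.409 g/L

Mass balance on the solute (V constant): V dC/dt = Q(C_in − C).
Time constant τ = V/Q = 1.85/0.0410 = 45.122 h.
This is linear first-order; C(t) = C_in + (C₀ − C_in) e^(−t/τ).
C(143) = 0.319 + (2.47 − 0.319)·e^(−143/45.122) = 0.319 + (2.1510)·0.042038 = 0.40942 g/L.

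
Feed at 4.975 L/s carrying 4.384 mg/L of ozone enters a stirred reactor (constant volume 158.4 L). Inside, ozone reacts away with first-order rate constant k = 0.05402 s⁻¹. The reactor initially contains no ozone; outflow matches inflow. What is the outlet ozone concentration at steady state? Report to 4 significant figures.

V dC/dt = Q(C_in − C) − k V C.
At steady state: 0 = Q C_in − (Q + kV) C_ss, so C_ss = Q C_in/(Q + kV).
C_ss = 4.975·4.384/(4.975 + 0.05402·158.4) = 21.8104/13.5318 = 1.61179 mg/L.

1.612 mg/L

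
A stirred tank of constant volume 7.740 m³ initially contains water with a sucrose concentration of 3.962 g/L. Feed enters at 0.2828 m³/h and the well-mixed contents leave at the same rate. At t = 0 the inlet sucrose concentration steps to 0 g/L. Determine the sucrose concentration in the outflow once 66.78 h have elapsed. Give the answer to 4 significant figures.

Unsteady species balance (constant V, well mixed): V dC/dt = Q(C_in − C).
So dC/dt = (C_in − C)/τ with τ = V/Q = 7.740/0.2828 = 27.3692 h.
Solution: C(t) = C_in + (C₀ − C_in) e^(−t/τ).
C(66.78) = 0 + (3.962 − 0)·e^(−66.78/27.3692) = 0 + (3.96200)·0.0871633 = 0.345341 g/L.

0.3453 g/L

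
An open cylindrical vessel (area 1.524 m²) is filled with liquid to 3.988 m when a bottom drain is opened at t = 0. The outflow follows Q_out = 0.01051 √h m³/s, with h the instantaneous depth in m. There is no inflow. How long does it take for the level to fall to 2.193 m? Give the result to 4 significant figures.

A dh/dt = −Q_out = −0.01051 √h.
∫ h^(−1/2) dh = −(0.01051/A) ∫ dt, giving 2√h = 2√h₀ − (0.01051/A) t.
t = 2A(√h₀ − √h)/0.01051 = 2·1.524·(√3.988 − √2.193)/0.01051
  = 3.04800 × (1.99700 − 1.48088) / 0.01051 = 149.680 s.

149.7 s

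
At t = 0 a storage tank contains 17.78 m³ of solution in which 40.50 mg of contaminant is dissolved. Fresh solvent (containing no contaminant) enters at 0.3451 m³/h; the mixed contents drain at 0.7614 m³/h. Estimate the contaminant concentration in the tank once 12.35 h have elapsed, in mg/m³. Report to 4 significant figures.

Total volume: dV/dt = Q_in − Q_out = -0.416300 m³/h, so V(t) = 17.78 − 0.416300 t and V(12.35) = 12.6387 m³.
No contaminant enters, so dm/dt = −Q_out · (m/V).
dm/m = −Q_out dt/(V₀ − 0.416300 t); integrating gives ln(m/m₀) = −(Q_out/(Q_in−Q_out)) ln(V/V₀).
m = m₀ (V₀/V)^(Q_out/(Q_in−Q_out)) = 40.50 × (17.78/12.6387)^(-1.82897) = 21.6944 mg.
C = m/V = 21.6944/12.6387 = 1.71651 mg/m³.

1.717 mg/m³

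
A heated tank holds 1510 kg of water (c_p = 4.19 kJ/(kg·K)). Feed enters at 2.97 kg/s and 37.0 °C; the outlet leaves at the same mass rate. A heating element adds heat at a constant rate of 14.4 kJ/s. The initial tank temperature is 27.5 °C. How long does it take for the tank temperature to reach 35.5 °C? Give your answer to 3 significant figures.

Energy balance: M c_p dT/dt = ṁ c_p (T_in − T) + 14.4.
τ = M/ṁ = 508.42 s; T_ss = T_in + Q̇/(ṁ c_p) = 38.157 °C.
T(t) = T_ss + (T₀ − T_ss) e^(−t/τ). Set T = 35.5:
e^(−t/τ) = (35.5 − 38.157)/(27.5 − 38.157) = 0.24933
t = −508.42 · ln(0.24933) = 706.18 s.

706 s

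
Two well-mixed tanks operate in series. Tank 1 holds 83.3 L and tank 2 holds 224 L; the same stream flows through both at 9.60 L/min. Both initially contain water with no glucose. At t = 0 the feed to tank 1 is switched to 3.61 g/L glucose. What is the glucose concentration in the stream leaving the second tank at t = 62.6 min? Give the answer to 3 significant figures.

Each tank obeys Vᵢ dCᵢ/dt = Q(Cᵢ₋₁ − Cᵢ), so τᵢ = Vᵢ/Q.
τ₁ = 83.3/9.60 = 8.6771 min; τ₂ = 224/9.60 = 23.333 min.
Solving the cascade with C₁(0)=C₂(0)=0 gives C₂(t) = C_in[1 − (τ₁ e^(−t/τ₁) − τ₂ e^(−t/τ₂))/(τ₁ − τ₂)].
At t = 62.6: e^(−t/τ₁) = 0.00073591, e^(−t/τ₂) = 0.068368.
C₂ = 3.61·[1 − (8.6771·0.00073591 − 23.333·0.068368)/(-14.656)] = 3.61·0.89159 = 3.2186 g/L.

3.22 g/L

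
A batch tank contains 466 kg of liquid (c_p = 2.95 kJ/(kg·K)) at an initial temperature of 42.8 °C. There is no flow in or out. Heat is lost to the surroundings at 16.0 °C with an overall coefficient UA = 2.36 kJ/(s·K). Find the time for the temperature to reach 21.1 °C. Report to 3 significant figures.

Lumped-capacitance energy balance: M c_p dT/dt = UA(T_amb − T).
τ = M c_p/UA = 582.50 s; T_ss = T_amb = 16.000 °C.
T(t) = T_ss + (T₀ − T_ss)e^(−t/τ); set T = 21.1:
t = −τ ln[(T − T_ss)/(T₀ − T_ss)] = −582.50 · ln(0.19030) = 966.46 s.

966 s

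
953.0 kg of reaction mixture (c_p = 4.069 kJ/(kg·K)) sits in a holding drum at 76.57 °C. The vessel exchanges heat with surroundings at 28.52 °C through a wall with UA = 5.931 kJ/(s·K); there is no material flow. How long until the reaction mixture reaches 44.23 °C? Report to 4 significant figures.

730.9 s

M c_p dT/dt = −UA(T − T_amb).
τ = M c_p/UA = 653.812 s; T_ss = T_amb = 28.5200 °C.
T(t) = T_ss + (T₀ − T_ss)e^(−t/τ); set T = 44.23:
t = −τ ln[(T − T_ss)/(T₀ − T_ss)] = −653.812 · ln(0.326951) = 730.925 s.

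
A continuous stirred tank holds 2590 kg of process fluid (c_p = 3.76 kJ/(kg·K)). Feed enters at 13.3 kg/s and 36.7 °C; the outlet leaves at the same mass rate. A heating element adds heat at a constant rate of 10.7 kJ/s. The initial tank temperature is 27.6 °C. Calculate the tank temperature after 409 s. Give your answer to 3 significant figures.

35.8 °C

M c_p dT/dt = ṁ c_p (T_in − T) + Q̇.
τ = M/ṁ = 194.74 s; T_ss = T_in + Q̇/(ṁ c_p) = 36.7 + 10.7/(13.3·3.76) = 36.914 °C.
T approaches T_ss exponentially: T(t) = T_ss + (T₀ − T_ss) e^(−t/τ).
T(409) = 36.914 + (-9.3140)·e^(−409/194.74) = 36.914 + (-9.3140)·0.12242 = 35.774 °C.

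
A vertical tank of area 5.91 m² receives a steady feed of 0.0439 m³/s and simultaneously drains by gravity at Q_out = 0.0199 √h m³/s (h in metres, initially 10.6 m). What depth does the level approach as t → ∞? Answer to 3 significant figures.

4.87 m

Unsteady balance on liquid volume: A dh/dt = Q_in − 0.0199 √h. At steady state dh/dt = 0:
Q_in = 0.0199 √h_ss ⇒ √h_ss = 0.0439/0.0199 = 2.2060.
h_ss = 2.2060² = 4.8666 m. (Since h₀ = 10.6 m > h_ss, the level will fall toward this value.)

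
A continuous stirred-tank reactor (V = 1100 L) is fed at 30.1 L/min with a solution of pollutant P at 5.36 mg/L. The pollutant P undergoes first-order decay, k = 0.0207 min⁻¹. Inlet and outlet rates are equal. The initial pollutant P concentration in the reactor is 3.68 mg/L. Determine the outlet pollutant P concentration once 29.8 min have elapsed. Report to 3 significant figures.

3.20 mg/L

Accumulation = in − out − consumed: V dC/dt = Q C_in − Q C − k V C.
dC/dt = (Q/V) C_in − (Q/V + k) C; effective rate a = Q/V + k = 0.027364 + 0.0207 = 0.048064 min⁻¹.
C_ss = Q C_in/(Q + kV) = 3.0516 mg/L; C(t) = C_ss + (C₀ − C_ss) e^(−a t).
C(29.8) = 3.0516 + (0.62844)·e^(−0.048064·29.8) = 3.0516 + (0.62844)·0.23876 = 3.2016 mg/L.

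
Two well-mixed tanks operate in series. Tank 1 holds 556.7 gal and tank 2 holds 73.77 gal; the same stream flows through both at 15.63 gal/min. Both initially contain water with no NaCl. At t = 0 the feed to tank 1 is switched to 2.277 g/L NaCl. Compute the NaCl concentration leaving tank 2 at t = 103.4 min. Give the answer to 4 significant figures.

2.133 g/L

Time constants: τᵢ = Vᵢ/Q for each well-mixed tank.
τ₁ = 556.7/15.63 = 35.6174 min; τ₂ = 73.77/15.63 = 4.71977 min.
Tank 1: C₁ = C_in(1 − e^(−t/τ₁)). Tank 2 (τ₁ ≠ τ₂): C₂ = C_in[1 − (τ₁ e^(−t/τ₁) − τ₂ e^(−t/τ₂))/(τ₁ − τ₂)].
At t = 103.4: e^(−t/τ₁) = 0.0548543, e^(−t/τ₂) = 3.05874e-10.
C₂ = 2.277·[1 − (35.6174·0.0548543 − 4.71977·3.05874e-10)/(30.8976)] = 2.277·0.936766 = 2.13302 g/L.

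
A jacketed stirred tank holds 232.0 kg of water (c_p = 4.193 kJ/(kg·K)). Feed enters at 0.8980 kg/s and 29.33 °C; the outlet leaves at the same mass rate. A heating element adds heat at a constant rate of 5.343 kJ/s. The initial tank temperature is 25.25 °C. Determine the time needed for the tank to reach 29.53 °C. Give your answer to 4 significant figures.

389.2 s

Heat balance on the well-mixed liquid: M c_p dT/dt = ṁ c_p (T_in − T) + 5.343.
τ = M/ṁ = 258.352 s; T_ss = T_in + Q̇/(ṁ c_p) = 30.7490 °C.
T(t) = T_ss + (T₀ − T_ss) e^(−t/τ). Set T = 29.53:
e^(−t/τ) = (29.53 − 30.7490)/(25.25 − 30.7490) = 0.221677
t = −258.352 · ln(0.221677) = 389.215 s.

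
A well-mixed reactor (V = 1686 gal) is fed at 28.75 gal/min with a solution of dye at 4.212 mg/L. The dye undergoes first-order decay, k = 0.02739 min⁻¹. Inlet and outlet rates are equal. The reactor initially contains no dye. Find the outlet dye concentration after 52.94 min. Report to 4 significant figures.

1.462 mg/L

Species balance: V dC/dt = Q C_in − Q C − k V C.
This is linear with rate a = Q/V + k = 0.0444422 min⁻¹.
C_ss = Q C_in/(Q + kV) = 1.61612 mg/L; C(t) = C_ss + (C₀ − C_ss) e^(−a t).
C(52.94) = 1.61612 + (-1.61612)·e^(−0.0444422·52.94) = 1.61612 + (-1.61612)·0.0951054 = 1.46242 mg/L.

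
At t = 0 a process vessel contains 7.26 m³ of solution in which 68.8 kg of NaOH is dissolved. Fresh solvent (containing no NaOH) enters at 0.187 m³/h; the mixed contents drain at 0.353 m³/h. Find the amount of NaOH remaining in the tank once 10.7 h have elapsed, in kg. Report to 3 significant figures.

Total volume: dV/dt = Q_in − Q_out = -0.16600 m³/h, so V(t) = 7.26 − 0.16600 t and V(10.7) = 5.4838 m³.
No NaOH enters, so dm/dt = −Q_out · (m/V).
dm/m = −Q_out dt/(V₀ − 0.16600 t); integrating gives ln(m/m₀) = −(Q_out/(Q_in−Q_out)) ln(V/V₀).
m = m₀ (V₀/V)^(Q_out/(Q_in−Q_out)) = 68.8 × (7.26/5.4838)^(-2.1265) = 37.885 kg.

37.9 kg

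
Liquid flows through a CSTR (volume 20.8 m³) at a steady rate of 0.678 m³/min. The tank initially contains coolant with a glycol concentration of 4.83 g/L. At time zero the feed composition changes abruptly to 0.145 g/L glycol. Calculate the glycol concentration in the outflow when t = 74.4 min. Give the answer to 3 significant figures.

0.559 g/L

Accumulation = in − out for the solute gives V dC/dt = Q(C_in − C).
So dC/dt = (C_in − C)/τ with τ = V/Q = 20.8/0.678 = 30.678 min.
Solution: C(t) = C_in + (C₀ − C_in) e^(−t/τ).
C(74.4) = 0.145 + (4.83 − 0.145)·e^(−74.4/30.678) = 0.145 + (4.6850)·0.088465 = 0.55946 g/L.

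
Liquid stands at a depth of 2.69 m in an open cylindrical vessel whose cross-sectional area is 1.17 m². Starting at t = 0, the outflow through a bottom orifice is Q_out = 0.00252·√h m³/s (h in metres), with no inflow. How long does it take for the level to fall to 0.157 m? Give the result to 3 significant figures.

1160 s

Volume balance on the tank: A dh/dt = −0.00252 √h.
∫ h^(−1/2) dh = −(0.00252/A) ∫ dt, giving 2√h = 2√h₀ − (0.00252/A) t.
t = 2A(√h₀ − √h)/0.00252 = 2·1.17·(√2.69 − √0.157)/0.00252
  = 2.3400 × (1.6401 − 0.39623) / 0.00252 = 1155.0 s.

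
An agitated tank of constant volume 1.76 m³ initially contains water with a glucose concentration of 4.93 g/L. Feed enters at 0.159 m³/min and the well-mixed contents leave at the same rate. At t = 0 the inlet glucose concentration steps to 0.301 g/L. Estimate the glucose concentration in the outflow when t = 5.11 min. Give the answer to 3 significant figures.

Mass balance on the solute (V constant): V dC/dt = Q(C_in − C).
So dC/dt = (C_in − C)/τ with τ = V/Q = 1.76/0.159 = 11.069 min.
Integrating: C(t) = C_in + (C₀ − C_in) e^(−t/τ).
C(5.11) = 0.301 + (4.93 − 0.301)·e^(−5.11/11.069) = 0.301 + (4.6290)·0.63025 = 3.2184 g/L.

3.22 g/L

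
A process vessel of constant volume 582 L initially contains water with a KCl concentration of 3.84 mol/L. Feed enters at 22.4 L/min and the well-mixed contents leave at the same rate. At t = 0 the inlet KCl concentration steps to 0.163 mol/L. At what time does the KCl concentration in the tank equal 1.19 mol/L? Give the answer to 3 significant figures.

33.1 min

Species balance: V dC/dt = Q(C_in − C) ⇒ τ = V/Q = 25.982 min.
C(t) = C_in + (C₀ − C_in) e^(−t/τ). Set C = 1.19 and solve for t:
e^(−t/τ) = (C − C_in)/(C₀ − C_in) = (1.19 − 0.163)/(3.84 − 0.163) = 0.27930
t = −τ ln(…) = 25.982 × 1.2755 = 33.139 min.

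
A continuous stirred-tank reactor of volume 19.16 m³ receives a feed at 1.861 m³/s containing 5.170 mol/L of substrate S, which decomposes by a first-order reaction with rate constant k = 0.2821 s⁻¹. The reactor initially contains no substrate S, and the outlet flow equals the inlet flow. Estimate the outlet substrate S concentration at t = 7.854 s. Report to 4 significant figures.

1.257 mol/L

V dC/dt = Q(C_in − C) − k V C.
dC/dt = (Q/V) C_in − (Q/V + k) C; effective rate a = Q/V + k = 0.0971294 + 0.2821 = 0.379229 s⁻¹.
C_ss = Q C_in/(Q + kV) = 1.32416 mol/L; C(t) = C_ss + (C₀ − C_ss) e^(−a t).
C(7.854) = 1.32416 + (-1.32416)·e^(−0.379229·7.854) = 1.32416 + (-1.32416)·0.0508707 = 1.25680 mol/L.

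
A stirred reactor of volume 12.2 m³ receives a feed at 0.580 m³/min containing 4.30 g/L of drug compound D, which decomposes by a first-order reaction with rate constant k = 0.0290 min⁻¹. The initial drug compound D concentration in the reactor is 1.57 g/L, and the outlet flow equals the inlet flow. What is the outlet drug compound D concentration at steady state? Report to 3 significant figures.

Accumulation = in − out − consumed: V dC/dt = Q C_in − Q C − k V C.
At steady state: 0 = Q C_in − (Q + kV) C_ss, so C_ss = Q C_in/(Q + kV).
C_ss = 0.580·4.30/(0.580 + 0.0290·12.2) = 2.4940/0.93380 = 2.6708 g/L.

2.67 g/L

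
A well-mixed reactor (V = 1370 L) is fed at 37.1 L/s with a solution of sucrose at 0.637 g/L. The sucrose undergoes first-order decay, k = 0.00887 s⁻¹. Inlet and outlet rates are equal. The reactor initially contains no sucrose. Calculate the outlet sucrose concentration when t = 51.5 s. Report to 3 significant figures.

0.404 g/L

V dC/dt = Q(C_in − C) − k V C.
dC/dt = (Q/V) C_in − (Q/V + k) C; effective rate a = Q/V + k = 0.027080 + 0.00887 = 0.035950 s⁻¹.
C_ss = Q C_in/(Q + kV) = 0.47983 g/L; C(t) = C_ss + (C₀ − C_ss) e^(−a t).
C(51.5) = 0.47983 + (-0.47983)·e^(−0.035950·51.5) = 0.47983 + (-0.47983)·0.15701 = 0.40449 g/L.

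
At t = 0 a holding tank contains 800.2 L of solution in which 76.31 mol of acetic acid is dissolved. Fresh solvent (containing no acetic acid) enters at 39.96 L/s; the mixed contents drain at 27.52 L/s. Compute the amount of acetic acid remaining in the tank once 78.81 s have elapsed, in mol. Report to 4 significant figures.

13.01 mol

Total volume: dV/dt = Q_in − Q_out = 12.4400 L/s, so V(t) = 800.2 + 12.4400 t and V(78.81) = 1780.60 L.
Solute balance: dm/dt = 0 − Q_out C = −Q_out m/V(t).
Separate: dm/m = −Q_out dt/V(t) ⇒ ln(m/m₀) = −(Q_out/(Q_in−Q_out)) ln(V/V₀).
m = m₀ (V₀/V)^(Q_out/(Q_in−Q_out)) = 76.31 × (800.2/1780.60)^(2.21222) = 13.0056 mol.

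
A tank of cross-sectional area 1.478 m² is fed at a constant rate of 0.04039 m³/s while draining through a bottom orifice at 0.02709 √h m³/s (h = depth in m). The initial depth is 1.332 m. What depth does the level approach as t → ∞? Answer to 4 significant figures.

2.223 m

A dh/dt = Q_in − 0.02709 √h. Steady state requires inflow = outflow:
Q_in = 0.02709 √h_ss ⇒ √h_ss = 0.04039/0.02709 = 1.49096.
h_ss = 1.49096² = 2.22295 m. (Since h₀ = 1.332 m < h_ss, the level will rise toward this value.)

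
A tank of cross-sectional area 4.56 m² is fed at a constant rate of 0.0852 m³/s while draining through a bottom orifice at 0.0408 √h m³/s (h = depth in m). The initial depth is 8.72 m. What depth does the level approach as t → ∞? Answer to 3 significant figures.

4.36 m

Mass balance (ρ constant): A dh/dt = Q_in − 0.0408 √h. At steady state dh/dt = 0:
Q_in = 0.0408 √h_ss ⇒ √h_ss = 0.0852/0.0408 = 2.0882.
h_ss = 2.0882² = 4.3607 m. (Since h₀ = 8.72 m > h_ss, the level will fall toward this value.)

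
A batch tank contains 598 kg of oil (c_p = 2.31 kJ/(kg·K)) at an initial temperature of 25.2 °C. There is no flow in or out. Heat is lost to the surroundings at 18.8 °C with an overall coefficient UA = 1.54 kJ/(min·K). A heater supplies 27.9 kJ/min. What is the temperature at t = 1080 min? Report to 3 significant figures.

33.4 °C

M c_p dT/dt = −UA(T − T_amb) + Q̇.
dT/dt = (T_ss − T)/τ with T_ss = T_amb + Q̇/UA = 18.8 + 27.9/1.54 = 36.917 °C, τ = M c_p/UA = 598·2.31/1.54 = 897.00 min.
Solution: T(t) = T_ss + (T₀ − T_ss) e^(−t/τ).
T(1080) = 36.917 + (-11.717)·0.29999 = 33.402 °C.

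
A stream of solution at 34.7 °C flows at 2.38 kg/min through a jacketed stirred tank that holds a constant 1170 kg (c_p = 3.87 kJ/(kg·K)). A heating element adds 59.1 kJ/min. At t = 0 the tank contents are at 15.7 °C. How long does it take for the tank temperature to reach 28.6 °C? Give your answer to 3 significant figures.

348 min

Energy balance: M c_p dT/dt = ṁ c_p (T_in − T) + 59.1.
τ = M/ṁ = 491.60 min; T_ss = T_in + Q̇/(ṁ c_p) = 41.117 °C.
T(t) = T_ss + (T₀ − T_ss) e^(−t/τ). Set T = 28.6:
e^(−t/τ) = (28.6 − 41.117)/(15.7 − 41.117) = 0.49246
t = −491.60 · ln(0.49246) = 348.22 min.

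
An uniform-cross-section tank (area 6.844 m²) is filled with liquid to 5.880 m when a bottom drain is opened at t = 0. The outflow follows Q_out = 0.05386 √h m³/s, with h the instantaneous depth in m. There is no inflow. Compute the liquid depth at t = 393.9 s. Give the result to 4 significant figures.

Accumulation of liquid (constant cross-section A): A dh/dt = −0.05386 √h.
Separate and integrate: 2(√h − √h₀) = −(0.05386/A) t.
√h = √5.880 − 0.05386·393.9/(2·6.844) = 2.42487 − 1.54993 = 0.874940.
h = 0.874940² = 0.765520 m.

0.7655 m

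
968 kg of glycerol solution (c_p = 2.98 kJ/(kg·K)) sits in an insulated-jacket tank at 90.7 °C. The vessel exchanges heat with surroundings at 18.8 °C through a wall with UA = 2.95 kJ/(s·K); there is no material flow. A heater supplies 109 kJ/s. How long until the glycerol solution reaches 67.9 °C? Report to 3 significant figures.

1030 s

M c_p dT/dt = −UA(T − T_amb) + Q̇.
τ = M c_p/UA = 977.84 s; T_ss = T_amb + Q̇/UA = 18.8 + 109/2.95 = 55.749 °C.
T(t) = T_ss + (T₀ − T_ss)e^(−t/τ); set T = 67.9:
t = −τ ln[(T − T_ss)/(T₀ − T_ss)] = −977.84 · ln(0.34766) = 1033.1 s.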